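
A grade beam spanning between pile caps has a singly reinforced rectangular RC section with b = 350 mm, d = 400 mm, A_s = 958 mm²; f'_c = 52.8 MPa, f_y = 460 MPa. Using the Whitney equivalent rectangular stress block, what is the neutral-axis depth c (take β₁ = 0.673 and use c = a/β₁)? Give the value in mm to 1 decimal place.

T = A_s f_y = 958 × 460 = 440680 N = 440.68 kN.
Setting C = 0.85 f'_c a b equal to T: a = 440680/(0.85 × 52.8 × 350) = 28.054 mm.
With β₁ = 0.673, c = a/β₁ = 28.054/0.673 = 41.7 mm.

c ≈ 41.7 mm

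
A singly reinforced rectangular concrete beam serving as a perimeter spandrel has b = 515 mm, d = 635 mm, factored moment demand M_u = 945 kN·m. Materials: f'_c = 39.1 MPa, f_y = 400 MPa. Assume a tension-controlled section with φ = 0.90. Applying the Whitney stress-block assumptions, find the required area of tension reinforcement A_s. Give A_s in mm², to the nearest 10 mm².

M_n = M_u/φ = 945/0.90 = 1050 kN·m.
With M_n = 0.85 f'_c a b (d − a/2), solve the quadratic for a:
a = d − √(d² − 2M_n/(0.85 f'_c b)) = 635 − √(635² − 2 × 1050×10⁶/(0.85 × 39.1 × 515)) = 105.35 mm.
A_s = 0.85 f'_c a b / f_y = 0.85 × 39.1 × 105.35 × 515 / 400 = 4507.9 mm².

A_s ≈ 4510 mm²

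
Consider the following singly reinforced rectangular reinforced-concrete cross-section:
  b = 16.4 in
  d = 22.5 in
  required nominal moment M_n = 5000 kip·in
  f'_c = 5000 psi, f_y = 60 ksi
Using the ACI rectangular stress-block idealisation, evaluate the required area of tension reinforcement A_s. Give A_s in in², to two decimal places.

From M_n = 0.85 f'_c a b (d − a/2):
a = d − √(d² − 2M_n/(0.85 f'_c b)) = 22.5 − √(22.5² − 2 × 5000/(0.85 × 5 × 16.4)) = 3.453 in.
A_s = 0.85 f'_c a b / f_y = 0.85 × 5 × 3.453 × 16.4 / 60 = 4.011 in².

A_s ≈ 4.01 in²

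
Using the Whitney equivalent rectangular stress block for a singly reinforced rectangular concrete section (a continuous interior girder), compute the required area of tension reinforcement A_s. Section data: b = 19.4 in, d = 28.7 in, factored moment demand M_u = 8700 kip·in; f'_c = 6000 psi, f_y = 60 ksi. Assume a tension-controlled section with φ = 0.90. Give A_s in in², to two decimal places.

M_n = M_u/φ = 8700/0.90 = 9666.67 kip·in.
From M_n = 0.85 f'_c a b (d − a/2):
a = d − √(d² − 2M_n/(0.85 f'_c b)) = 28.7 − √(28.7² − 2 × 9666.67/(0.85 × 6 × 19.4)) = 3.634 in.
A_s = 0.85 f'_c a b / f_y = 0.85 × 6 × 3.634 × 19.4 / 60 = 5.992 in².

A_s ≈ 5.99 in²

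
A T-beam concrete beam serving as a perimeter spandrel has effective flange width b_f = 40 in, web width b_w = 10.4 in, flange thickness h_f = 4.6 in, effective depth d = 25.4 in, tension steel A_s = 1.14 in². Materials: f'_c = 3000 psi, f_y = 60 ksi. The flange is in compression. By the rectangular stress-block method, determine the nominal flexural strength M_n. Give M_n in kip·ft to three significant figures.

Tension: T = A_s f_y = 1.14 × 60 = 68.4 kips.
Try a within the flange: a = T/(0.85 f'_c b_f) = 68.4/(0.85 × 3 × 40) = 0.671 in.
Since a = 0.671 ≤ h_f = 4.6 in, the stress block lies entirely in the flange; analyse as a rectangular beam of width b_f.
M_n = T(d − a/2) = 68.4 × (25.4 − 0.3355) = 1714.4 kip·in.
M_n = 1714.4/12 = 142.87 kip·ft.

M_n ≈ 143 kip·ft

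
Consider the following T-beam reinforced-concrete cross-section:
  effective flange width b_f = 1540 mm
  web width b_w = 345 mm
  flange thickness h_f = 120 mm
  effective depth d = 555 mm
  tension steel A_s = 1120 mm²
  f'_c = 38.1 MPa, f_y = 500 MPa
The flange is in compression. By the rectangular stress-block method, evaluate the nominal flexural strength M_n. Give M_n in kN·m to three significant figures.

Tension: T = A_s f_y = 1120 × 500 = 560000 N.
Try a within the flange: a = T/(0.85 f'_c b_f) = 560000/(0.85 × 38.1 × 1540) = 11.23 mm.
Since a = 11.23 ≤ h_f = 120 mm, the stress block lies entirely in the flange; analyse as a rectangular beam of width b_f.
M_n = T(d − a/2) = 560000 × (555 − 5.615) = 307.66 × 10⁶ N·mm.
M_n = 307.66 kN·m.

M_n ≈ 308 kN·m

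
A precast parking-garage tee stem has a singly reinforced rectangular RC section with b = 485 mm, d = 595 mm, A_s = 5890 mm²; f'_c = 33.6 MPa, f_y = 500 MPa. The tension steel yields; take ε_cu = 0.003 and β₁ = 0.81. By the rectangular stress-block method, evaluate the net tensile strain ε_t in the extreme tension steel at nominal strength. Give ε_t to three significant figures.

ε_t ≈ 0.00380

a = A_s f_y/(0.85 f'_c b) = 212.61 mm.
β₁ = 0.81, so c = a/β₁ = 212.61/0.81 = 262.48 mm.
From the linear strain diagram with ε_cu = 0.003: ε_t = 0.003 (d − c)/c = 0.003 × (595 − 262.48)/262.48 = 0.00380.
ε_t < 0.004 — the section is over-reinforced for flexure under ACI limits.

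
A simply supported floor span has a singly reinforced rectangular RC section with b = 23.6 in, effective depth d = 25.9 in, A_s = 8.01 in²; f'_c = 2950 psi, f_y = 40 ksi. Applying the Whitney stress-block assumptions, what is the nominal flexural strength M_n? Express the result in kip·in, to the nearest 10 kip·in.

T = A_s f_y = 8.01 × 40 = 320.4 kips.
a = T/(0.85 f'_c b) = 320.4/(0.85 × 2.95 × 23.6) = 5.414 in.
M_n = T(d − a/2) = 320.4 × (25.9 − 2.707) = 7431.0 kip·in.

M_n ≈ 7430 kip·in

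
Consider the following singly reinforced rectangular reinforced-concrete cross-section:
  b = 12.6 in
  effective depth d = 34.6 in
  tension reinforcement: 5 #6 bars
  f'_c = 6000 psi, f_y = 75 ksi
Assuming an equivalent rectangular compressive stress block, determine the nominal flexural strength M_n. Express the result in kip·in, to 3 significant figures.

M_n ≈ 5500 kip·in

A_s = 5 × 0.44 = 2.2 in².
T = A_s f_y = 2.2 × 75 = 165 kips.
a = T/(0.85 f'_c b) = 165/(0.85 × 6 × 12.6) = 2.568 in.
M_n = T(d − a/2) = 165 × (34.6 − 1.284) = 5497.1 kip·in.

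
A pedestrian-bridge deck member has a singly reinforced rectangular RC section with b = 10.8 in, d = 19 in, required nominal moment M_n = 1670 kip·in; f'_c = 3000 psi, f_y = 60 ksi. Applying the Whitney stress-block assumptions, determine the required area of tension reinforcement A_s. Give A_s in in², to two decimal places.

From M_n = 0.85 f'_c a b (d − a/2):
a = d − √(d² − 2M_n/(0.85 f'_c b)) = 19 − √(19² − 2 × 1670/(0.85 × 3 × 10.8)) = 3.517 in.
A_s = 0.85 f'_c a b / f_y = 0.85 × 3 × 3.517 × 10.8 / 60 = 1.614 in².

A_s ≈ 1.61 in²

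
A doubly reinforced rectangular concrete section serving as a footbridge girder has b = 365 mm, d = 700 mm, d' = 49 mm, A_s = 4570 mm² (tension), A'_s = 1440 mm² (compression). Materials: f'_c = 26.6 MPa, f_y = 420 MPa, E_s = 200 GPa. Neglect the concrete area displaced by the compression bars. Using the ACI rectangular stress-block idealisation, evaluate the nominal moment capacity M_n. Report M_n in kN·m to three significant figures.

Assume both tension and compression steel yield.
Net tension couple steel: A_s − A'_s = 3130 mm².
a = (A_s − A'_s) f_y / (0.85 f'_c b) = 1314600/(0.85 × 26.6 × 365) = 159.29 mm.
c = a/β₁ = 159.29/0.85 = 187.40 mm; ε'_s = 0.003(c − d')/c = 0.0022 ≥ f_y/E_s = 0.0021, so compression steel does yield.
M_n = (A_s − A'_s) f_y (d − a/2) + A'_s f_y (d − d') = [1314600 × (700 − 79.645) + 604800 × (700 − 49)] × 10⁻⁶ = 815.52 + 393.72 = 1209.24 kN·m.

M_n ≈ 1210 kN·m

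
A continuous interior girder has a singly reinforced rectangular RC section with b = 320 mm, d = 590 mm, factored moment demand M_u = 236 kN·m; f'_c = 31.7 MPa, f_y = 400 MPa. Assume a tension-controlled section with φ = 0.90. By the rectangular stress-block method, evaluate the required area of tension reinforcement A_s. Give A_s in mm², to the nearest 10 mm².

M_n = M_u/φ = 236/0.90 = 262.222 kN·m.
With M_n = 0.85 f'_c a b (d − a/2), solve the quadratic for a:
a = d − √(d² − 2M_n/(0.85 f'_c b)) = 590 − √(590² − 2 × 262.222×10⁶/(0.85 × 31.7 × 320)) = 54.02 mm.
A_s = 0.85 f'_c a b / f_y = 0.85 × 31.7 × 54.02 × 320 / 400 = 1164.5 mm².

A_s ≈ 1160 mm²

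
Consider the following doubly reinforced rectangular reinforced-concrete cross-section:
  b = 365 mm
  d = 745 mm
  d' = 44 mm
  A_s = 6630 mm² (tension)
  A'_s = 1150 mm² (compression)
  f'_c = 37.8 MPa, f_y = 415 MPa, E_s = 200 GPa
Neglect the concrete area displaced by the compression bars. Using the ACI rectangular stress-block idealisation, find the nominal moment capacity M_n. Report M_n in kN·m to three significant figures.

M_n ≈ 1810 kN·m

Assume both tension and compression steel yield.
Net tension couple steel: A_s − A'_s = 5480 mm².
a = (A_s − A'_s) f_y / (0.85 f'_c b) = 2274200/(0.85 × 37.8 × 365) = 193.92 mm.
c = a/β₁ = 193.92/0.78 = 248.62 mm; ε'_s = 0.003(c − d')/c = 0.0025 ≥ f_y/E_s = 0.0021, so compression steel does yield.
M_n = (A_s − A'_s) f_y (d − a/2) + A'_s f_y (d − d') = [2274200 × (745 − 96.96) + 477250 × (745 − 44)] × 10⁻⁶ = 1473.77 + 334.55 = 1808.32 kN·m.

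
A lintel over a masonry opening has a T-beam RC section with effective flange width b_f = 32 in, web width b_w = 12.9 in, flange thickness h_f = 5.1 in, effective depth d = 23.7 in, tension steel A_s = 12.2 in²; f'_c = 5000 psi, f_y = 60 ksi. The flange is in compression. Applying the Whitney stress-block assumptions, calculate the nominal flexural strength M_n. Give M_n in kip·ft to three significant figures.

M_n ≈ 1280 kip·ft

Tension: T = A_s f_y = 12.2 × 60 = 732 kips.
Try a within the flange: a = T/(0.85 f'_c b_f) = 732/(0.85 × 5 × 32) = 5.382 in.
a = 5.382 > h_f = 5.1 in: the block extends into the web. Split into flange-overhang and web parts.
C_f = 0.85 f'_c (b_f − b_w) h_f = 0.85 × 5 × (32 − 12.9) × 5.1 = 414.0 kips.
Remaining web compression depth: a_w = (T − C_f)/(0.85 f'_c b_w) = (732 − 414.0)/(0.85 × 5 × 12.9) = 5.800 in.
M_n = C_f(d − h_f/2) + (T − C_f)(d − a_w/2) = 414.0 × (23.7 − 2.55) + 318 × (23.7 − 2.9) = 8756.1 + 6614.4 = 15370.5 kip·in.
M_n = 15370.5/12 = 1280.88 kip·ft.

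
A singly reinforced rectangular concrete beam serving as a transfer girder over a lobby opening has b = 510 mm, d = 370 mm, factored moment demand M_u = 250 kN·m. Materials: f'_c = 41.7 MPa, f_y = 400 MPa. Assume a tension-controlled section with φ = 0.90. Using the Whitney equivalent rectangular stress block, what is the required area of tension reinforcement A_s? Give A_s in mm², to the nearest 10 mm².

A_s ≈ 2000 mm²

M_n = M_u/φ = 250/0.90 = 277.778 kN·m.
With M_n = 0.85 f'_c a b (d − a/2), solve the quadratic for a:
a = d − √(d² − 2M_n/(0.85 f'_c b)) = 370 − √(370² − 2 × 277.778×10⁶/(0.85 × 41.7 × 510)) = 44.17 mm.
A_s = 0.85 f'_c a b / f_y = 0.85 × 41.7 × 44.17 × 510 / 400 = 1996.1 mm².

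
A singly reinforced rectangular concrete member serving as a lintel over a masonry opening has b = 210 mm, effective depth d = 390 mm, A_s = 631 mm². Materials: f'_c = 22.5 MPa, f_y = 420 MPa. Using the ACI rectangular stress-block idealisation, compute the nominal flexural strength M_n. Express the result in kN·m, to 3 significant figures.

M_n ≈ 94.6 kN·m

T = A_s f_y = 631 × 420 = 265020 N = 265.02 kN.
From C = T: a = T/(0.85 f'_c b) = 265020/(0.85 × 22.5 × 210) = 65.99 mm.
M_n = T(d − a/2) = 265.02 kN × (390 − 32.995) mm = 94.61 kN·m.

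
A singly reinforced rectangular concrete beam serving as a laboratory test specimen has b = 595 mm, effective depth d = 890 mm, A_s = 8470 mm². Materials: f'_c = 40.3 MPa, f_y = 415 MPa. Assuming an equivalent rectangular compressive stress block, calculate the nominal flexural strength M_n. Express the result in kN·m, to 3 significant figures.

T = A_s f_y = 8470 × 415 = 3515050 N = 3515.05 kN.
From C = T: a = T/(0.85 f'_c b) = 3515050/(0.85 × 40.3 × 595) = 172.46 mm.
M_n = T(d − a/2) = 3515.05 kN × (890 − 86.23) mm = 2825.29 kN·m.

M_n ≈ 2830 kN·m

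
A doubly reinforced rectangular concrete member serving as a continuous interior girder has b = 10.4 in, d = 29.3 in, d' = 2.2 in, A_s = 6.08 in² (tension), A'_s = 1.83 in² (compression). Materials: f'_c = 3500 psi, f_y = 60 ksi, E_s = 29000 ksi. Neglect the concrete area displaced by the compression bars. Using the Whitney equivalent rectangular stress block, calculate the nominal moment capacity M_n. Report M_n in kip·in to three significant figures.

M_n ≈ 9400 kip·in

Assume both steels yield.
a = (A_s − A'_s) f_y/(0.85 f'_c b) = (6.08 − 1.83) × 60/(0.85 × 3.5 × 10.4) = 8.242 in.
c = a/β₁ = 8.242/0.85 = 9.696 in; ε'_s = 0.003(c − d')/c = 0.0023 ≥ ε_y = 0.0021, so the compression steel yields.
M_n = (A_s − A'_s) f_y (d − a/2) + A'_s f_y (d − d') = 255 × (29.3 − 4.121) + 109.8 × (29.3 − 2.2) = 6420.6 + 2975.6 = 9396.2 kip·in.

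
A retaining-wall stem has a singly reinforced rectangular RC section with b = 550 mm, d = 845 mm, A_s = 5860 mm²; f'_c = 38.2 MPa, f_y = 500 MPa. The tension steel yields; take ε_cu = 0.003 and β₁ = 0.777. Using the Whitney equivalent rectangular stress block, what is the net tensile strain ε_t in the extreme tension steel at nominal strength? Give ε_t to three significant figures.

ε_t ≈ 0.00901

a = A_s f_y/(0.85 f'_c b) = 164.07 mm.
β₁ = 0.777, so c = a/β₁ = 164.07/0.777 = 211.16 mm.
From the linear strain diagram with ε_cu = 0.003: ε_t = 0.003 (d − c)/c = 0.003 × (845 − 211.16)/211.16 = 0.00901.
Since ε_t ≥ 0.005, the section is tension-controlled.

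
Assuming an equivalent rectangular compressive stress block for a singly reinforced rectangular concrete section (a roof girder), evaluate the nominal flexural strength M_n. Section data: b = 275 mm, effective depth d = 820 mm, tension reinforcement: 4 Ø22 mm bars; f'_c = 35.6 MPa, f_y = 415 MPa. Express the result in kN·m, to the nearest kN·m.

A_s = 4 × 380 = 1520 mm².
T = A_s f_y = 1520 × 415 = 630800 N = 630.8 kN.
From C = T: a = T/(0.85 f'_c b) = 630800/(0.85 × 35.6 × 275) = 75.80 mm.
M_n = T(d − a/2) = 630.8 kN × (820 − 37.9) mm = 493.35 kN·m.

M_n ≈ 493 kN·m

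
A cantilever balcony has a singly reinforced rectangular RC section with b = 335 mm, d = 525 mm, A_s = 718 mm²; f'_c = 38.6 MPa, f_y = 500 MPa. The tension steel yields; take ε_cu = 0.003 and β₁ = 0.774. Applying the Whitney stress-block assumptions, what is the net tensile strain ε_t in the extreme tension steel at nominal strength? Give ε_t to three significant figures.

ε_t ≈ 0.0343

a = A_s f_y/(0.85 f'_c b) = 32.66 mm.
β₁ = 0.774, so c = a/β₁ = 32.66/0.774 = 42.20 mm.
From the linear strain diagram with ε_cu = 0.003: ε_t = 0.003 (d − c)/c = 0.003 × (525 − 42.20)/42.20 = 0.0343.
Since ε_t ≥ 0.005, the section is tension-controlled.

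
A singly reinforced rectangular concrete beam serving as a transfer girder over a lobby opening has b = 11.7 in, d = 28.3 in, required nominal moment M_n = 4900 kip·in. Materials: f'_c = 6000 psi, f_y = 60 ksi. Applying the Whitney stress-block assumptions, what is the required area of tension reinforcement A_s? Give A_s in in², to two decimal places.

From M_n = 0.85 f'_c a b (d − a/2):
a = d − √(d² − 2M_n/(0.85 f'_c b)) = 28.3 − √(28.3² − 2 × 4900/(0.85 × 6 × 11.7)) = 3.068 in.
A_s = 0.85 f'_c a b / f_y = 0.85 × 6 × 3.068 × 11.7 / 60 = 3.051 in².

A_s ≈ 3.05 in²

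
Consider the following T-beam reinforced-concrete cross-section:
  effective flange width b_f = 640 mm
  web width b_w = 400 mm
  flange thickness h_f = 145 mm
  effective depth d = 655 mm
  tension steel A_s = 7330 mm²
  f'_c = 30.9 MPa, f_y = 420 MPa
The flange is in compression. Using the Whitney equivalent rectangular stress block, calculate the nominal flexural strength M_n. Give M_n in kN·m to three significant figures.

Tension: T = A_s f_y = 7330 × 420 = 3078600 N.
Try a within the flange: a = T/(0.85 f'_c b_f) = 3078600/(0.85 × 30.9 × 640) = 183.15 mm.
a = 183.15 > h_f = 145 mm: the block extends into the web. Split into flange-overhang and web parts.
C_f = 0.85 f'_c (b_f − b_w) h_f = 0.85 × 30.9 × (640 − 400) × 145 = 914022 N.
Remaining web compression depth: a_w = (T − C_f)/(0.85 f'_c b_w) = (3078600 − 914022)/(0.85 × 30.9 × 400) = 206.03 mm.
M_n = C_f(d − h_f/2) + (T − C_f)(d − a_w/2) = 914022 × (655 − 72.5) + 2164578 × (655 − 103.015) = 532.42 + 1194.81 = 1727.23 × 10⁶ N·mm.
M_n = 1727.23 kN·m.

M_n ≈ 1730 kN·m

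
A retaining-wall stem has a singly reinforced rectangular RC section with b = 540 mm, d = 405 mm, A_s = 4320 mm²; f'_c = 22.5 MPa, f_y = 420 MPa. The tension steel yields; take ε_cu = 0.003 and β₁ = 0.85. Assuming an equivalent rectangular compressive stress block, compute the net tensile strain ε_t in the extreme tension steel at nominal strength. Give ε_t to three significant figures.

ε_t ≈ 0.00288

a = A_s f_y/(0.85 f'_c b) = 175.69 mm.
β₁ = 0.85, so c = a/β₁ = 175.69/0.85 = 206.69 mm.
From the linear strain diagram with ε_cu = 0.003: ε_t = 0.003 (d − c)/c = 0.003 × (405 − 206.69)/206.69 = 0.00288.
ε_t < 0.004 — the section is over-reinforced for flexure under ACI limits.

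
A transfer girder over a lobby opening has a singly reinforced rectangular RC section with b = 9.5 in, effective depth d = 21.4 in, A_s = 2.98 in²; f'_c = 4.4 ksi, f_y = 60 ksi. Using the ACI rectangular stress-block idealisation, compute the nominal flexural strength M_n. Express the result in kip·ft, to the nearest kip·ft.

T = A_s f_y = 2.98 × 60 = 178.8 kips.
a = T/(0.85 f'_c b) = 178.8/(0.85 × 4.4 × 9.5) = 5.032 in.
M_n = T(d − a/2) = 178.8 × (21.4 − 2.516) = 3376.5 kip·in = 3376.5/12 = 281.38 kip·ft.

M_n ≈ 281 kip·ft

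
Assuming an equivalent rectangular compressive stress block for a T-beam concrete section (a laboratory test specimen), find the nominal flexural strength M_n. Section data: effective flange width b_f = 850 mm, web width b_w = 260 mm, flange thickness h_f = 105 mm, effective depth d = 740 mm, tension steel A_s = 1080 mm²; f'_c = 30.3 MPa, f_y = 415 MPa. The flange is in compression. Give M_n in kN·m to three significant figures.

Tension: T = A_s f_y = 1080 × 415 = 448200 N.
Try a within the flange: a = T/(0.85 f'_c b_f) = 448200/(0.85 × 30.3 × 850) = 20.47 mm.
Since a = 20.47 ≤ h_f = 105 mm, the stress block lies entirely in the flange; analyse as a rectangular beam of width b_f.
M_n = T(d − a/2) = 448200 × (740 − 10.235) = 327.08 × 10⁶ N·mm.
M_n = 327.08 kN·m.

M_n ≈ 327 kN·m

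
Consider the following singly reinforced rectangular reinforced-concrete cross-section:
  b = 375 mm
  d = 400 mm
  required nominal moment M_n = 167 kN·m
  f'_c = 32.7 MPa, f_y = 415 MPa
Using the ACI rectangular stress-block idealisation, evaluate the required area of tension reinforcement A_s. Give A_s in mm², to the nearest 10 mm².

With M_n = 0.85 f'_c a b (d − a/2), solve the quadratic for a:
a = d − √(d² − 2M_n/(0.85 f'_c b)) = 400 − √(400² − 2 × 167×10⁶/(0.85 × 32.7 × 375)) = 42.29 mm.
A_s = 0.85 f'_c a b / f_y = 0.85 × 32.7 × 42.29 × 375 / 415 = 1062.2 mm².

A_s ≈ 1060 mm²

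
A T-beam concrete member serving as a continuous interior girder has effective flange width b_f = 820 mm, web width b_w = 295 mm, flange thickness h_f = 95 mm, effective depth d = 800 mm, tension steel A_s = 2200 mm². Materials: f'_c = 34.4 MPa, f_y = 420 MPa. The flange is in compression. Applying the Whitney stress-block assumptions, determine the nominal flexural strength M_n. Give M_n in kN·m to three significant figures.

M_n ≈ 721 kN·m

Tension: T = A_s f_y = 2200 × 420 = 924000 N.
Try a within the flange: a = T/(0.85 f'_c b_f) = 924000/(0.85 × 34.4 × 820) = 38.54 mm.
Since a = 38.54 ≤ h_f = 95 mm, the stress block lies entirely in the flange; analyse as a rectangular beam of width b_f.
M_n = T(d − a/2) = 924000 × (800 − 19.27) = 721.39 × 10⁶ N·mm.
M_n = 721.39 kN·m.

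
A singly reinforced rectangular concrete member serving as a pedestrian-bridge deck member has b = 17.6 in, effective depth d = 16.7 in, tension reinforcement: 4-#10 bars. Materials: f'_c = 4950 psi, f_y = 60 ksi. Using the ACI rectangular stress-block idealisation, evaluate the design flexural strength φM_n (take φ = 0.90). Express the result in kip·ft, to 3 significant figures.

φM_n ≈ 335 kip·ft

A_s = 4 × 1.27 = 5.08 in².
T = A_s f_y = 5.08 × 60 = 304.8 kips.
a = T/(0.85 f'_c b) = 304.8/(0.85 × 4.95 × 17.6) = 4.116 in.
M_n = T(d − a/2) = 304.8 × (16.7 − 2.058) = 4462.9 kip·in = 4462.9/12 = 371.91 kip·ft.
φM_n = 0.90 × 371.91 = 334.72 kip·ft.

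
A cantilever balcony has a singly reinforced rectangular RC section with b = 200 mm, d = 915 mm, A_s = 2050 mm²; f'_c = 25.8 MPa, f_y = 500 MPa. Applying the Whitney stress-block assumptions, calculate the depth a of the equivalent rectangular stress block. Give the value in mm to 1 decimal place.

a ≈ 233.7 mm

T = A_s f_y = 2050 × 500 = 1025000 N = 1025 kN.
Setting C = 0.85 f'_c a b equal to T: a = 1025000/(0.85 × 25.8 × 200) = 233.7 mm.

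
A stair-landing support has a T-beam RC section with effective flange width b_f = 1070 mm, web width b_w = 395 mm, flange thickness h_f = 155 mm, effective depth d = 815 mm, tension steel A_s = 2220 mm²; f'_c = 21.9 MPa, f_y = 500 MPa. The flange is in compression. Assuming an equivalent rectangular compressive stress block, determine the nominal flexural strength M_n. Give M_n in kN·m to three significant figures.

Tension: T = A_s f_y = 2220 × 500 = 1110000 N.
Try a within the flange: a = T/(0.85 f'_c b_f) = 1110000/(0.85 × 21.9 × 1070) = 55.73 mm.
Since a = 55.73 ≤ h_f = 155 mm, the stress block lies entirely in the flange; analyse as a rectangular beam of width b_f.
M_n = T(d − a/2) = 1110000 × (815 − 27.865) = 873.72 × 10⁶ N·mm.
M_n = 873.72 kN·m.

M_n ≈ 874 kN·m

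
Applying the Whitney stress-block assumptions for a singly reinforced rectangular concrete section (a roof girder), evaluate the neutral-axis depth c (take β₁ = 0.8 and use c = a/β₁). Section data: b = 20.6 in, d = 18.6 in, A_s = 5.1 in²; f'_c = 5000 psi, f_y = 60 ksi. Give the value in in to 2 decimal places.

T = A_s f_y = 5.1 × 60 = 306 kips.
a = T/(0.85 f'_c b) = 306/(0.85 × 5 × 20.6) = 3.4951 in.
With β₁ = 0.8, c = a/β₁ = 3.4951/0.8 = 4.37 in.

c ≈ 4.37 in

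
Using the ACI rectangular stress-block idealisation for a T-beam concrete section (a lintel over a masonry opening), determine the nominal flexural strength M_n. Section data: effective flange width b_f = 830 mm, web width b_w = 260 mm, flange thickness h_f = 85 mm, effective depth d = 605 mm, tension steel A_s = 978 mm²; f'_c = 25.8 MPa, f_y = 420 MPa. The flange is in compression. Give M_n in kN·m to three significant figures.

Tension: T = A_s f_y = 978 × 420 = 410760 N.
Try a within the flange: a = T/(0.85 f'_c b_f) = 410760/(0.85 × 25.8 × 830) = 22.57 mm.
Since a = 22.57 ≤ h_f = 85 mm, the stress block lies entirely in the flange; analyse as a rectangular beam of width b_f.
M_n = T(d − a/2) = 410760 × (605 − 11.285) = 243.87 × 10⁶ N·mm.
M_n = 243.87 kN·m.

M_n ≈ 244 kN·m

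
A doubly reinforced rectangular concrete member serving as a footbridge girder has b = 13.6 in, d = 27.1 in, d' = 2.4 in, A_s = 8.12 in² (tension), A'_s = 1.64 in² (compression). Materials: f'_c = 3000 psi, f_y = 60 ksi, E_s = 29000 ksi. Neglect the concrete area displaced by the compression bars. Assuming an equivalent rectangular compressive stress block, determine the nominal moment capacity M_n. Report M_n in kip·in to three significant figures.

M_n ≈ 10800 kip·in

Assume both steels yield.
a = (A_s − A'_s) f_y/(0.85 f'_c b) = (8.12 − 1.64) × 60/(0.85 × 3 × 13.6) = 11.211 in.
c = a/β₁ = 11.211/0.85 = 13.189 in; ε'_s = 0.003(c − d')/c = 0.0025 ≥ ε_y = 0.0021, so the compression steel yields.
M_n = (A_s − A'_s) f_y (d − a/2) + A'_s f_y (d − d') = 388.8 × (27.1 − 5.6055) + 98.4 × (27.1 − 2.4) = 8357.1 + 2430.5 = 10787.6 kip·in.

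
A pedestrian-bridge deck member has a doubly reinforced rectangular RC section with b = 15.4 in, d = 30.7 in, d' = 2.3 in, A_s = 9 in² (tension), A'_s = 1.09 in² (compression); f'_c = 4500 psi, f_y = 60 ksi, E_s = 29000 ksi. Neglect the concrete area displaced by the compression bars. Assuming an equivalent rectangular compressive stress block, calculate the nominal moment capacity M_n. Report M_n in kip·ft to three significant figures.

M_n ≈ 1210 kip·ft

Assume both steels yield.
a = (A_s − A'_s) f_y/(0.85 f'_c b) = (9 − 1.09) × 60/(0.85 × 4.5 × 15.4) = 8.057 in.
c = a/β₁ = 8.057/0.825 = 9.766 in; ε'_s = 0.003(c − d')/c = 0.0023 ≥ ε_y = 0.0021, so the compression steel yields.
M_n = (A_s − A'_s) f_y (d − a/2) + A'_s f_y (d − d') = 474.6 × (30.7 − 4.0285) + 65.4 × (30.7 − 2.3) = 12658.3 + 1857.4 = 14515.7 kip·in = 14515.7/12 = 1209.64 kip·ft.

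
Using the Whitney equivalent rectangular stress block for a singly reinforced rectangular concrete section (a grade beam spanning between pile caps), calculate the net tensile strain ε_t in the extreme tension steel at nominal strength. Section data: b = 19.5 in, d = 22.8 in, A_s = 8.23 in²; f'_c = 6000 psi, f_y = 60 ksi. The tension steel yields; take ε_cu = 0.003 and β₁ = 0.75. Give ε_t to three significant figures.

a = A_s f_y/(0.85 f'_c b) = 4.965 in.
β₁ = 0.75, so c = a/β₁ = 4.965/0.75 = 6.620 in.
From the linear strain diagram with ε_cu = 0.003: ε_t = 0.003 (d − c)/c = 0.003 × (22.8 − 6.620)/6.620 = 0.00733.
Since ε_t ≥ 0.005, the section is tension-controlled.

ε_t ≈ 0.00733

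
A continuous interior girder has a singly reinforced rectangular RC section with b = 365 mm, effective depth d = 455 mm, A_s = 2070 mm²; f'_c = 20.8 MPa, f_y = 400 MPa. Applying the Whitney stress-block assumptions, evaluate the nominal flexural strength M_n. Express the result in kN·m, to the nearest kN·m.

T = A_s f_y = 2070 × 400 = 828000 N = 828 kN.
From C = T: a = T/(0.85 f'_c b) = 828000/(0.85 × 20.8 × 365) = 128.31 mm.
M_n = T(d − a/2) = 828 kN × (455 − 64.155) mm = 323.62 kN·m.

M_n ≈ 324 kN·m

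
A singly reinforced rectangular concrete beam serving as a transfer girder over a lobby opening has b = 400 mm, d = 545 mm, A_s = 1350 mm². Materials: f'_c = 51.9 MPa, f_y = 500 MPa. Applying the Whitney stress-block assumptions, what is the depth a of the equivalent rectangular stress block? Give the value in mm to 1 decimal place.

T = A_s f_y = 1350 × 500 = 675000 N = 675 kN.
Setting C = 0.85 f'_c a b equal to T: a = 675000/(0.85 × 51.9 × 400) = 38.3 mm.

a ≈ 38.3 mm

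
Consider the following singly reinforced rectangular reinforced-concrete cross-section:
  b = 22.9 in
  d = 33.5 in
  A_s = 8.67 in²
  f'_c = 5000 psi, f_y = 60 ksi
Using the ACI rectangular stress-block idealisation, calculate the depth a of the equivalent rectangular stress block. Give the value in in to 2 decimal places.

a ≈ 5.34 in

T = A_s f_y = 8.67 × 60 = 520.2 kips.
a = T/(0.85 f'_c b) = 520.2/(0.85 × 5 × 22.9) = 5.34 in.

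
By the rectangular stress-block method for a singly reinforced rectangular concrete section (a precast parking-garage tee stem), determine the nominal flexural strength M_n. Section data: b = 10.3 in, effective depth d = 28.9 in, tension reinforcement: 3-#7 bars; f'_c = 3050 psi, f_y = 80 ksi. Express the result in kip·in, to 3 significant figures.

A_s = 3 × 0.6 = 1.8 in².
T = A_s f_y = 1.8 × 80 = 144 kips.
a = T/(0.85 f'_c b) = 144/(0.85 × 3.05 × 10.3) = 5.393 in.
M_n = T(d − a/2) = 144 × (28.9 − 2.6965) = 3773.3 kip·in.

M_n ≈ 3770 kip·in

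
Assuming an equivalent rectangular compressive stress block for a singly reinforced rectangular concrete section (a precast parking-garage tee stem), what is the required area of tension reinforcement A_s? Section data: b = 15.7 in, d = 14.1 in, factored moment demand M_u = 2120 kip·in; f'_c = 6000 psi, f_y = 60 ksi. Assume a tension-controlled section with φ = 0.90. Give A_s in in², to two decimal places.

A_s ≈ 3.03 in²

M_n = M_u/φ = 2120/0.90 = 2355.56 kip·in.
From M_n = 0.85 f'_c a b (d − a/2):
a = d − √(d² − 2M_n/(0.85 f'_c b)) = 14.1 − √(14.1² − 2 × 2355.56/(0.85 × 6 × 15.7)) = 2.269 in.
A_s = 0.85 f'_c a b / f_y = 0.85 × 6 × 2.269 × 15.7 / 60 = 3.028 in².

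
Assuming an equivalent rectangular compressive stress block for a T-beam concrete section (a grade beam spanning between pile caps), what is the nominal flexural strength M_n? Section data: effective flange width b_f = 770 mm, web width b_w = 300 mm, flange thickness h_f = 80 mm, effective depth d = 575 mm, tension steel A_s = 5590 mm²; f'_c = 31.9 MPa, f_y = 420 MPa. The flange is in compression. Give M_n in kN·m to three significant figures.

Tension: T = A_s f_y = 5590 × 420 = 2347800 N.
Try a within the flange: a = T/(0.85 f'_c b_f) = 2347800/(0.85 × 31.9 × 770) = 112.45 mm.
a = 112.45 > h_f = 80 mm: the block extends into the web. Split into flange-overhang and web parts.
C_f = 0.85 f'_c (b_f − b_w) h_f = 0.85 × 31.9 × (770 − 300) × 80 = 1019524 N.
Remaining web compression depth: a_w = (T − C_f)/(0.85 f'_c b_w) = (2347800 − 1019524)/(0.85 × 31.9 × 300) = 163.29 mm.
M_n = C_f(d − h_f/2) + (T − C_f)(d − a_w/2) = 1019524 × (575 − 40) + 1328276 × (575 − 81.645) = 545.45 + 655.31 = 1200.76 × 10⁶ N·mm.
M_n = 1200.76 kN·m.

M_n ≈ 1200 kN·m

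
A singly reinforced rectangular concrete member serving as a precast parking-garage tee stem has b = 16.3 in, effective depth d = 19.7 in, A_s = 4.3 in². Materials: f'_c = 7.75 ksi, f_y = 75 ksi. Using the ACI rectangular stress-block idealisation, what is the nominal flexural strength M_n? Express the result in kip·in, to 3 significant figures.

T = A_s f_y = 4.3 × 75 = 322.5 kips.
a = T/(0.85 f'_c b) = 322.5/(0.85 × 7.75 × 16.3) = 3.003 in.
M_n = T(d − a/2) = 322.5 × (19.7 − 1.5015) = 5869.0 kip·in.

M_n ≈ 5870 kip·in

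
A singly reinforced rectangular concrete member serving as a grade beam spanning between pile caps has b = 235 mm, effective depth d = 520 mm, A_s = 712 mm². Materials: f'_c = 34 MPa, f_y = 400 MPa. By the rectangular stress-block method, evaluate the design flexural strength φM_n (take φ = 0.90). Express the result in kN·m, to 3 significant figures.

φM_n ≈ 128 kN·m

T = A_s f_y = 712 × 400 = 284800 N = 284.8 kN.
From C = T: a = T/(0.85 f'_c b) = 284800/(0.85 × 34 × 235) = 41.93 mm.
M_n = T(d − a/2) = 284.8 kN × (520 − 20.965) mm = 142.13 kN·m.
φM_n = 0.90 × 142.13 = 127.92 kN·m.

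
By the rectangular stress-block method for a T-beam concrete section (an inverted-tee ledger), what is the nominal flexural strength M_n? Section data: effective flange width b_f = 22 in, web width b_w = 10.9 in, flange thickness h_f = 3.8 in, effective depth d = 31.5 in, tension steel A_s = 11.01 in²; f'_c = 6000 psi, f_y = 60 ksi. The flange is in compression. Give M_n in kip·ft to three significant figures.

M_n ≈ 1550 kip·ft

Tension: T = A_s f_y = 11.01 × 60 = 660.6 kips.
Try a within the flange: a = T/(0.85 f'_c b_f) = 660.6/(0.85 × 6 × 22) = 5.888 in.
a = 5.888 > h_f = 3.8 in: the block extends into the web. Split into flange-overhang and web parts.
C_f = 0.85 f'_c (b_f − b_w) h_f = 0.85 × 6 × (22 − 10.9) × 3.8 = 215.1 kips.
Remaining web compression depth: a_w = (T − C_f)/(0.85 f'_c b_w) = (660.6 − 215.1)/(0.85 × 6 × 10.9) = 8.014 in.
M_n = C_f(d − h_f/2) + (T − C_f)(d − a_w/2) = 215.1 × (31.5 − 1.9) + 445.5 × (31.5 − 4.007) = 6367.0 + 12248.1 = 18615.1 kip·in.
M_n = 18615.1/12 = 1551.26 kip·ft.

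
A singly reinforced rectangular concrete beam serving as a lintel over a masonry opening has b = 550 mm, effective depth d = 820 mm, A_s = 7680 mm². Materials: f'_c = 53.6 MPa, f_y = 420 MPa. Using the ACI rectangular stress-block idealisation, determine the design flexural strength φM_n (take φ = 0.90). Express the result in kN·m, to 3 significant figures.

φM_n ≈ 2190 kN·m

T = A_s f_y = 7680 × 420 = 3225600 N = 3225.6 kN.
From C = T: a = T/(0.85 f'_c b) = 3225600/(0.85 × 53.6 × 550) = 128.73 mm.
M_n = T(d − a/2) = 3225.6 kN × (820 − 64.365) mm = 2437.38 kN·m.
φM_n = 0.90 × 2437.38 = 2193.64 kN·m.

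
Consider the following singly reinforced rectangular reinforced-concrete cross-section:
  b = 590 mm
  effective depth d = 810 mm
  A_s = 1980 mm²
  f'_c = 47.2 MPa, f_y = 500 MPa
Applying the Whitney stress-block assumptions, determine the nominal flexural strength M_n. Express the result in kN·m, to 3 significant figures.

M_n ≈ 781 kN·m

T = A_s f_y = 1980 × 500 = 990000 N = 990 kN.
From C = T: a = T/(0.85 f'_c b) = 990000/(0.85 × 47.2 × 590) = 41.82 mm.
M_n = T(d − a/2) = 990 kN × (810 − 20.91) mm = 781.20 kN·m.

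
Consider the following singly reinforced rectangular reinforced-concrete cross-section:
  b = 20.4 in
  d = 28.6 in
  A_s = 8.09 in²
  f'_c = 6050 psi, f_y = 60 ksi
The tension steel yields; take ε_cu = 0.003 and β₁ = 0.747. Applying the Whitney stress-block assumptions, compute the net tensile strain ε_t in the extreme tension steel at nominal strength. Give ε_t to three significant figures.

a = A_s f_y/(0.85 f'_c b) = 4.627 in.
β₁ = 0.747, so c = a/β₁ = 4.627/0.747 = 6.194 in.
From the linear strain diagram with ε_cu = 0.003: ε_t = 0.003 (d − c)/c = 0.003 × (28.6 − 6.194)/6.194 = 0.0109.
Since ε_t ≥ 0.005, the section is tension-controlled.

ε_t ≈ 0.0109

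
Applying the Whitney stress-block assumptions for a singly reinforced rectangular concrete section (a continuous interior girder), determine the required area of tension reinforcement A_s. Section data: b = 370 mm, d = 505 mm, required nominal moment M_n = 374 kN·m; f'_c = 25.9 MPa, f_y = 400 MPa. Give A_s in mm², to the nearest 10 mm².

A_s ≈ 2060 mm²

With M_n = 0.85 f'_c a b (d − a/2), solve the quadratic for a:
a = d − √(d² − 2M_n/(0.85 f'_c b)) = 505 − √(505² − 2 × 374×10⁶/(0.85 × 25.9 × 370)) = 101.03 mm.
A_s = 0.85 f'_c a b / f_y = 0.85 × 25.9 × 101.03 × 370 / 400 = 2057.4 mm².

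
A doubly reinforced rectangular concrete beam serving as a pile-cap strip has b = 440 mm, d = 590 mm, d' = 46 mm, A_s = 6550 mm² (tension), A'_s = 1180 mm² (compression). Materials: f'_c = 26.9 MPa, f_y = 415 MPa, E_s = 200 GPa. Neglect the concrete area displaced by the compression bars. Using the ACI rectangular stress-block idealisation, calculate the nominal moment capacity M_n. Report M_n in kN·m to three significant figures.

Assume both tension and compression steel yield.
Net tension couple steel: A_s − A'_s = 5370 mm².
a = (A_s − A'_s) f_y / (0.85 f'_c b) = 2228550/(0.85 × 26.9 × 440) = 221.51 mm.
c = a/β₁ = 221.51/0.85 = 260.60 mm; ε'_s = 0.003(c − d')/c = 0.0025 ≥ f_y/E_s = 0.0021, so compression steel does yield.
M_n = (A_s − A'_s) f_y (d − a/2) + A'_s f_y (d − d') = [2228550 × (590 − 110.755) + 489700 × (590 − 46)] × 10⁻⁶ = 1068.02 + 266.40 = 1334.42 kN·m.

M_n ≈ 1330 kN·m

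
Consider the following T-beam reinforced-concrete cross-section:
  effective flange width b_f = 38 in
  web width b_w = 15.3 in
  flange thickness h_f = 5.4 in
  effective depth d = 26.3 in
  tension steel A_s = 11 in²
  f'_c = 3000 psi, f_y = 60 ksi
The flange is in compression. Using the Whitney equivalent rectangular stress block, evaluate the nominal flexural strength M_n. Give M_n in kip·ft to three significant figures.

Tension: T = A_s f_y = 11 × 60 = 660 kips.
Try a within the flange: a = T/(0.85 f'_c b_f) = 660/(0.85 × 3 × 38) = 6.811 in.
a = 6.811 > h_f = 5.4 in: the block extends into the web. Split into flange-overhang and web parts.
C_f = 0.85 f'_c (b_f − b_w) h_f = 0.85 × 3 × (38 − 15.3) × 5.4 = 312.6 kips.
Remaining web compression depth: a_w = (T − C_f)/(0.85 f'_c b_w) = (660 − 312.6)/(0.85 × 3 × 15.3) = 8.904 in.
M_n = C_f(d − h_f/2) + (T − C_f)(d − a_w/2) = 312.6 × (26.3 − 2.7) + 347.4 × (26.3 − 4.452) = 7377.4 + 7590.0 = 14967.4 kip·in.
M_n = 14967.4/12 = 1247.28 kip·ft.

M_n ≈ 1250 kip·ft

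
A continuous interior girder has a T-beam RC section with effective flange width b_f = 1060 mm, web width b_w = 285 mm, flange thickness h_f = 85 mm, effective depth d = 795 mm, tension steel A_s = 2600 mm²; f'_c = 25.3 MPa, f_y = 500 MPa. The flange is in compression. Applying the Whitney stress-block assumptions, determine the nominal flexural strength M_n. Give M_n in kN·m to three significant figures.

M_n ≈ 996 kN·m

Tension: T = A_s f_y = 2600 × 500 = 1300000 N.
Try a within the flange: a = T/(0.85 f'_c b_f) = 1300000/(0.85 × 25.3 × 1060) = 57.03 mm.
Since a = 57.03 ≤ h_f = 85 mm, the stress block lies entirely in the flange; analyse as a rectangular beam of width b_f.
M_n = T(d − a/2) = 1300000 × (795 − 28.515) = 996.43 × 10⁶ N·mm.
M_n = 996.43 kN·m.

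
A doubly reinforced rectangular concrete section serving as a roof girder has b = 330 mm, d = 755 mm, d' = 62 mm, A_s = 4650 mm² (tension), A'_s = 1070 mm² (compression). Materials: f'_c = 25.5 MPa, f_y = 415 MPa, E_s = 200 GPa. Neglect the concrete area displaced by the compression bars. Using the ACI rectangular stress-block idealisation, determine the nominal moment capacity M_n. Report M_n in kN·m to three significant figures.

Assume both tension and compression steel yield.
Net tension couple steel: A_s − A'_s = 3580 mm².
a = (A_s − A'_s) f_y / (0.85 f'_c b) = 1485700/(0.85 × 25.5 × 330) = 207.71 mm.
c = a/β₁ = 207.71/0.85 = 244.36 mm; ε'_s = 0.003(c − d')/c = 0.0022 ≥ f_y/E_s = 0.0021, so compression steel does yield.
M_n = (A_s − A'_s) f_y (d − a/2) + A'_s f_y (d − d') = [1485700 × (755 − 103.855) + 444050 × (755 − 62)] × 10⁻⁶ = 967.41 + 307.73 = 1275.14 kN·m.

M_n ≈ 1280 kN·m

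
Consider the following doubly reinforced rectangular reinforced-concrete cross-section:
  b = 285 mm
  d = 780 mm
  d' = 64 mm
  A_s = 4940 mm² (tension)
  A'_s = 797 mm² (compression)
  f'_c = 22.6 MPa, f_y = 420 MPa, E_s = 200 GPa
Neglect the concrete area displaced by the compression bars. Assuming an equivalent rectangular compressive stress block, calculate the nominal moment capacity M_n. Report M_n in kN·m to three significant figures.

Assume both tension and compression steel yield.
Net tension couple steel: A_s − A'_s = 4143 mm².
a = (A_s − A'_s) f_y / (0.85 f'_c b) = 1740060/(0.85 × 22.6 × 285) = 317.83 mm.
c = a/β₁ = 317.83/0.85 = 373.92 mm; ε'_s = 0.003(c − d')/c = 0.0025 ≥ f_y/E_s = 0.0021, so compression steel does yield.
M_n = (A_s − A'_s) f_y (d − a/2) + A'_s f_y (d − d') = [1740060 × (780 − 158.915) + 334740 × (780 − 64)] × 10⁻⁶ = 1080.73 + 239.67 = 1320.40 kN·m.

M_n ≈ 1320 kN·m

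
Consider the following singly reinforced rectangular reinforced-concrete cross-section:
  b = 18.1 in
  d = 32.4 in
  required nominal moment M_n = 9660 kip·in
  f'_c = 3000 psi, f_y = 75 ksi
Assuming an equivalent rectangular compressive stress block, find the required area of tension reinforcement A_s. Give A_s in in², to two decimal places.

From M_n = 0.85 f'_c a b (d − a/2):
a = d − √(d² − 2M_n/(0.85 f'_c b)) = 32.4 − √(32.4² − 2 × 9660/(0.85 × 3 × 18.1)) = 7.277 in.
A_s = 0.85 f'_c a b / f_y = 0.85 × 3 × 7.277 × 18.1 / 75 = 4.478 in².

A_s ≈ 4.48 in²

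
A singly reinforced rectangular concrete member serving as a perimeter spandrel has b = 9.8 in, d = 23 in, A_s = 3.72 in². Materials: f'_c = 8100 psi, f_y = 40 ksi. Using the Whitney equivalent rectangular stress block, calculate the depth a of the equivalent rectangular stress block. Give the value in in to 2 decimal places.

a ≈ 2.21 in

T = A_s f_y = 3.72 × 40 = 148.8 kips.
a = T/(0.85 f'_c b) = 148.8/(0.85 × 8.1 × 9.8) = 2.21 in.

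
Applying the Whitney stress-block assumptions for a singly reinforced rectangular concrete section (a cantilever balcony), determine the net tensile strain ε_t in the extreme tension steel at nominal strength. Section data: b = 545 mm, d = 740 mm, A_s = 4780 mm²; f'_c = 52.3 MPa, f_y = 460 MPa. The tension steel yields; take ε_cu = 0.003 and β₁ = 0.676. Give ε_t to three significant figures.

a = A_s f_y/(0.85 f'_c b) = 90.75 mm.
β₁ = 0.676, so c = a/β₁ = 90.75/0.676 = 134.25 mm.
From the linear strain diagram with ε_cu = 0.003: ε_t = 0.003 (d − c)/c = 0.003 × (740 − 134.25)/134.25 = 0.0135.
Since ε_t ≥ 0.005, the section is tension-controlled.

ε_t ≈ 0.0135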